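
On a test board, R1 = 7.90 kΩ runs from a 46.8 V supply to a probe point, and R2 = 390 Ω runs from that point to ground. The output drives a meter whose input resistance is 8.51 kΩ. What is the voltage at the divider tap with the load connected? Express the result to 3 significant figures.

The load sits in parallel with R2: R2‖R_L = (390 × 8510) / (390 + 8510) = 372.9 Ω.
V_out = 46.8 × 372.9 / (7900 + 372.9) = 46.8 × 372.9/8273 = 2.11 V.

V_out ≈ 2.11 V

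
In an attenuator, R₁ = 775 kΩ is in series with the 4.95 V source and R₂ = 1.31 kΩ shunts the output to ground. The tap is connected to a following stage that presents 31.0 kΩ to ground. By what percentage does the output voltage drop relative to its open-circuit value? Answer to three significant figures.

4.05 %

The divider's output (Thévenin) resistance is R₁‖R₂ = 1.308 kΩ.
Fractional drop under load = R_th/(R_th + R_L) = 1.308 / (1.308 + 31.0) = 0.04048.
So the output falls by 4.05 %.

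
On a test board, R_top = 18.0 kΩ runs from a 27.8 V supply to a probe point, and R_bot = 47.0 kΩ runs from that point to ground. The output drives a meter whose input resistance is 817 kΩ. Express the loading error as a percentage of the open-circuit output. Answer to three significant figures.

1.57 %

The divider's output (Thévenin) resistance is R_top‖R_bot = 13.02 kΩ.
Fractional drop under load = R_th/(R_th + R_L) = 13.02 / (13.02 + 817) = 0.01568.
So the output falls by 1.57 %.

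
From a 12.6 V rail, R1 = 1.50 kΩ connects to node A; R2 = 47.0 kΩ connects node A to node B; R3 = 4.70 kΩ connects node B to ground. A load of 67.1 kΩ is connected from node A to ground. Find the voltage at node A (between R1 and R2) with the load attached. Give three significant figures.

Below node A the series string R2+R3 = 51.70 kΩ sits in parallel with the 67.1 kΩ load: 29.20 kΩ.
V_A = 12.6 × 29.20/(1.50 + 29.20) = 12.0 V.

V ≈ 12.0 V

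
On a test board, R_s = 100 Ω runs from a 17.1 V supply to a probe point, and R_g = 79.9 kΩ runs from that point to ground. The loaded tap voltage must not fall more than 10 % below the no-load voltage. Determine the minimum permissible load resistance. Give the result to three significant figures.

Output resistance R_th = R_s‖R_g = (100 × 79900)/80000 = 99.88 Ω.
The fractional drop is R_th/(R_th + R_L); requiring this ≤ 0.100 gives R_L ≥ R_th(1/0.100 − 1) = 99.88 × 9.000 = 899 Ω.

R_L(min) ≈ 899 Ω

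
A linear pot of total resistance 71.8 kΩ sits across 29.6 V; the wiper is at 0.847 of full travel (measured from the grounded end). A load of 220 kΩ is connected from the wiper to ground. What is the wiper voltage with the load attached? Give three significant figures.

The wiper splits the pot into (1−α)R = 10.99 kΩ above and αR = 60.81 kΩ below.
Lower section ‖ load = 47.64 kΩ.
V_wiper = 29.6 × 47.64/(10.99 + 47.64) = 24.1 V.

V ≈ 24.1 V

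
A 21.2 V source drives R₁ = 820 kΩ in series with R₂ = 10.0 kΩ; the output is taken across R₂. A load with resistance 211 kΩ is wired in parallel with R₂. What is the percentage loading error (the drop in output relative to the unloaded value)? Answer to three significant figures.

The divider's output (Thévenin) resistance is R₁‖R₂ = 9.880 kΩ.
Fractional drop under load = R_th/(R_th + R_L) = 9.880 / (9.880 + 211) = 0.04473.
So the output falls by 4.47 %.

4.47 %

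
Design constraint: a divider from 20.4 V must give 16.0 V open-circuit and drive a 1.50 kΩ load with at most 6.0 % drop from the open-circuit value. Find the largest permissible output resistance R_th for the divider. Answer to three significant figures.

R_th ≤ 95.7 Ω

Loading drop = R_th/(R_th + R_L) ≤ 0.0600, so R_th ≤ R_L · ε/(1−ε) = 1.50 kΩ × 0.0600/0.9400 = 95.7 Ω.
(Any R1, R2 with R2/(R1+R2) = 0.784 and R1‖R2 ≤ 95.7 Ω will meet the spec.)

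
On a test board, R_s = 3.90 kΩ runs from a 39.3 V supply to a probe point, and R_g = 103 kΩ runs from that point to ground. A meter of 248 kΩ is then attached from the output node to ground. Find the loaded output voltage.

The load sits in parallel with R_g: R_g‖R_L = (103 × 248) / (103 + 248) = 72.77 kΩ.
V_out = 39.3 × 72.77 / (3.90 + 72.77) = 39.3 × 72.77/76.67 = 37.3 V.

V_out ≈ 37.3 V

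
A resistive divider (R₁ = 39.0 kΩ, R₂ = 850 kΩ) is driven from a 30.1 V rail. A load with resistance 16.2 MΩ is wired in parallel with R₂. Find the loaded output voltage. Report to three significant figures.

The load sits in parallel with R₂: R₂‖R_L = (850 × 16200) / (850 + 16200) = 807.6 kΩ.
V_out = 30.1 × 807.6 / (39.0 + 807.6) = 30.1 × 807.6/846.6 = 28.7 V.
(Unloaded it would have been 28.8 V.)

V_out ≈ 28.7 V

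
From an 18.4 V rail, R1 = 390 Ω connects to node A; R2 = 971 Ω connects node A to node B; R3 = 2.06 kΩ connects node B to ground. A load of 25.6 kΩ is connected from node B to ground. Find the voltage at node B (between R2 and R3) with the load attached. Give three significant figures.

At node B, R3 is in parallel with the load: R3‖R_L = 1907 Ω.
Below node A the resistance is R2 + (R3‖R_L) = 2878 Ω, so V_A = 18.4 × 2878/3268 = 16.20 V.
Then V_B = V_A × (R3‖R_L)/(R2 + R3‖R_L) = 16.20 × 1907/2878 = 10.7 V.

V ≈ 10.7 V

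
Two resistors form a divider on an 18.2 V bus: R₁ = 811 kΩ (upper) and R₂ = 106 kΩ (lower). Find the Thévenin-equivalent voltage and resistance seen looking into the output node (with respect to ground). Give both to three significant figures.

V_th is the open-circuit tap voltage: 18.2 × 106/(811 + 106) = 2.10 V.
With the supply zeroed, R₁ and R₂ appear in parallel from the tap: R_th = R₁‖R₂ = (811 × 106)/917.0 = 93.7 kΩ.

V_th = 2.10 V, R_th = 93.7 kΩ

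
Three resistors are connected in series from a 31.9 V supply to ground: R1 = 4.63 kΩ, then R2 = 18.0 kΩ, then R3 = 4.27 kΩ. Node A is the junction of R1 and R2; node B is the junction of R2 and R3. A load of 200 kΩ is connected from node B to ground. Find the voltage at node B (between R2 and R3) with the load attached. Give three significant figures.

V ≈ 4.97 V

At node B, R3 is in parallel with the load: R3‖R_L = 4.181 kΩ.
Below node A the resistance is R2 + (R3‖R_L) = 22.18 kΩ, so V_A = 31.9 × 22.18/26.81 = 26.39 V.
Then V_B = V_A × (R3‖R_L)/(R2 + R3‖R_L) = 26.39 × 4.181/22.18 = 4.97 V.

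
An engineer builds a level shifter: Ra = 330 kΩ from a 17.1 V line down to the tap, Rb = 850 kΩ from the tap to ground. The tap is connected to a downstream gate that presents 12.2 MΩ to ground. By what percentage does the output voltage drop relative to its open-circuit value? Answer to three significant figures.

1.91 %

The divider's output (Thévenin) resistance is Ra‖Rb = 237.7 kΩ.
Fractional drop under load = R_th/(R_th + R_L) = 237.7 / (237.7 + 12200) = 0.01911.
So the output falls by 1.91 %.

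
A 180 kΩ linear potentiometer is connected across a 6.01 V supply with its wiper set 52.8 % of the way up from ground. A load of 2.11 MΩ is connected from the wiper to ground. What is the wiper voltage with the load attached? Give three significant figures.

The wiper splits the pot into (1−α)R = 84.96 kΩ above and αR = 95.04 kΩ below.
Lower section ‖ load = 90.94 kΩ.
V_wiper = 6.01 × 90.94/(84.96 + 90.94) = 3.11 V.

V ≈ 3.11 V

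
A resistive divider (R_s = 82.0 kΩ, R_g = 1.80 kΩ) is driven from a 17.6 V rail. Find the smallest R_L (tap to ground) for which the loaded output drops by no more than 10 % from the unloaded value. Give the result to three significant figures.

R_L(min) ≈ 15.9 kΩ

Output resistance R_th = R_s‖R_g = (82.0 × 1.80)/83.80 = 1.761 kΩ.
The fractional drop is R_th/(R_th + R_L); requiring this ≤ 0.100 gives R_L ≥ R_th(1/0.100 − 1) = 1.761 × 9.000 = 15.9 kΩ.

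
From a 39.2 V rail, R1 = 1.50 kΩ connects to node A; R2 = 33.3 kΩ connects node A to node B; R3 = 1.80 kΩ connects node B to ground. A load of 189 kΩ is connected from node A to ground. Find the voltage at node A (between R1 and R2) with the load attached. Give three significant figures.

V ≈ 37.3 V

Below node A the series string R2+R3 = 35.10 kΩ sits in parallel with the 189 kΩ load: 29.60 kΩ.
V_A = 39.2 × 29.60/(1.50 + 29.60) = 37.3 V.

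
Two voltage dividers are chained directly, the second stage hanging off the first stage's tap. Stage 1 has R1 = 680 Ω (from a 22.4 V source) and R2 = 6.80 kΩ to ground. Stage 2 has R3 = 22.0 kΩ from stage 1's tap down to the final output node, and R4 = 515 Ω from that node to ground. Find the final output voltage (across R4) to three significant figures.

V_out ≈ 0.453 V

Stage 2 presents R3+R4 = 22520 Ω as a load on stage 1's tap.
Stage 1's lower leg becomes R2‖(R3+R4) = 5223 Ω, so V_mid = 22.4 × 5223/5903 = 19.82 V.
Stage 2 is itself unloaded: V_out = V_mid × R4/(R3+R4) = 19.82 × 515/22520 = 0.453 V.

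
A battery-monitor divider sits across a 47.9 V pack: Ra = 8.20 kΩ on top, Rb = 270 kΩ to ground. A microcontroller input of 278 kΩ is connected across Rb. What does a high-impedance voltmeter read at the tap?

The load sits in parallel with Rb: Rb‖R_L = (270 × 278) / (270 + 278) = 137.0 kΩ.
V_out = 47.9 × 137.0 / (8.20 + 137.0) = 47.9 × 137.0/145.2 = 45.2 V.

V_out ≈ 45.2 V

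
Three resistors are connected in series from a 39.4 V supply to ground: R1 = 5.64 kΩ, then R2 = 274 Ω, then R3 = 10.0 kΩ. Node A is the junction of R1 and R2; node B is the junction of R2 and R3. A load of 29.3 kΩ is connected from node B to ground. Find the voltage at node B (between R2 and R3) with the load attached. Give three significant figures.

V ≈ 22.0 V

At node B, R3 is in parallel with the load: R3‖R_L = 7455 Ω.
Below node A the resistance is R2 + (R3‖R_L) = 7729 Ω, so V_A = 39.4 × 7729/13370 = 22.78 V.
Then V_B = V_A × (R3‖R_L)/(R2 + R3‖R_L) = 22.78 × 7455/7729 = 22.0 V.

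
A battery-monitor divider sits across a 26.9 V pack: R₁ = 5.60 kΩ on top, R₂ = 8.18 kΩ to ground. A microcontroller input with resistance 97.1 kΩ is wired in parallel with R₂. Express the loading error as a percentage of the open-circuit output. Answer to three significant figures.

3.31 %

The divider's output (Thévenin) resistance is R₁‖R₂ = 3.324 kΩ.
Fractional drop under load = R_th/(R_th + R_L) = 3.324 / (3.324 + 97.1) = 0.03310.
So the output falls by 3.31 %.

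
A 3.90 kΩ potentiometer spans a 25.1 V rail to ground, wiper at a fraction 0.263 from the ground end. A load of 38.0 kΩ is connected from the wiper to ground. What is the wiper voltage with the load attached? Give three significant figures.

V ≈ 6.47 V

The wiper splits the pot into (1−α)R = 2.874 kΩ above and αR = 1.026 kΩ below.
Lower section ‖ load = 0.9987 kΩ.
V_wiper = 25.1 × 0.9987/(2.874 + 0.9987) = 6.47 V.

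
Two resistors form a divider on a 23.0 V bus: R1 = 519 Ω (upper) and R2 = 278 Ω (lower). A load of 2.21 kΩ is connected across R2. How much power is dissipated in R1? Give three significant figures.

Total resistance from the source is R1 + (R2‖R_L) = 765.9 Ω, so I = 23.0/765.9 Ω = 30.03 mA.
P = I²·R1 = (30.03 mA)² × 519 Ω = 468 mW.

P ≈ 468 mW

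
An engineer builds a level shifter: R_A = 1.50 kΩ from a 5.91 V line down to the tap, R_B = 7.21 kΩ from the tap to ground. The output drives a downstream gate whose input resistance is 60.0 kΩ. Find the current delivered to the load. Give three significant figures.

I_L ≈ 0.0799 mA

R_B‖R_L = 6.437 kΩ; V_out = 5.91 × 6.437/7.937 = 4.793 V.
I_L = V_out / R_L = 4.793 / 60.0 kΩ = 0.0799 mA.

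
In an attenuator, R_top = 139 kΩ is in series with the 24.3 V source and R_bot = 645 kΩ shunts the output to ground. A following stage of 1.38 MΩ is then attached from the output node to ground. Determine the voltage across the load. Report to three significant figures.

The load sits in parallel with R_bot: R_bot‖R_L = (645 × 1380) / (645 + 1380) = 439.6 kΩ.
V_out = 24.3 × 439.6 / (139 + 439.6) = 24.3 × 439.6/578.6 = 18.5 V.
(Unloaded it would have been 20.0 V.)

V_out ≈ 18.5 V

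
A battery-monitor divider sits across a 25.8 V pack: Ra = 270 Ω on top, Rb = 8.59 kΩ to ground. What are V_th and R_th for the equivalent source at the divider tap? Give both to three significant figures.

V_th = 25.0 V, R_th = 262 Ω

V_th is the open-circuit tap voltage: 25.8 × 8590/(270 + 8590) = 25.0 V.
With the supply zeroed, Ra and Rb appear in parallel from the tap: R_th = Ra‖Rb = (270 × 8590)/8860 = 262 Ω.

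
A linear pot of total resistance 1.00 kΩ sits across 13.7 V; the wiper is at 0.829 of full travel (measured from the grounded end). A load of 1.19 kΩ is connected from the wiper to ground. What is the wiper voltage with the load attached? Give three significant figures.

The wiper splits the pot into (1−α)R = 171.0 Ω above and αR = 829.0 Ω below.
Lower section ‖ load = 488.6 Ω.
V_wiper = 13.7 × 488.6/(171.0 + 488.6) = 10.1 V.

V ≈ 10.1 V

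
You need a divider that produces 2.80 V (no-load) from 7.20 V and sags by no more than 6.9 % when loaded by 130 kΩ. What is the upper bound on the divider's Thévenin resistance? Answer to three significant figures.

R_th ≤ 9.63 kΩ

Loading drop = R_th/(R_th + R_L) ≤ 0.0690, so R_th ≤ R_L · ε/(1−ε) = 130 kΩ × 0.0690/0.9310 = 9.63 kΩ.
(Any R1, R2 with R2/(R1+R2) = 0.389 and R1‖R2 ≤ 9.63 kΩ will meet the spec.)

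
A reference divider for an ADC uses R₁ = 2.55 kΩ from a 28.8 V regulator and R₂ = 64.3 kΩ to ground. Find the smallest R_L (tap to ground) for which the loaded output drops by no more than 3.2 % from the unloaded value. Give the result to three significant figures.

Output resistance R_th = R₁‖R₂ = (2.55 × 64.3)/66.85 = 2.453 kΩ.
The fractional drop is R_th/(R_th + R_L); requiring this ≤ 0.0320 gives R_L ≥ R_th(1/0.0320 − 1) = 2.453 × 30.25 = 74.2 kΩ.

R_L(min) ≈ 74.2 kΩ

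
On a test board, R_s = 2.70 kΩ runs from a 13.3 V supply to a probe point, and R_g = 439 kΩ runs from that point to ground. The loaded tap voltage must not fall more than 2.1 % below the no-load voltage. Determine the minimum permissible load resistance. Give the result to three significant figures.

Output resistance R_th = R_s‖R_g = (2.70 × 439)/441.7 = 2.683 kΩ.
The fractional drop is R_th/(R_th + R_L); requiring this ≤ 0.0210 gives R_L ≥ R_th(1/0.0210 − 1) = 2.683 × 46.62 = 125 kΩ.

R_L(min) ≈ 125 kΩ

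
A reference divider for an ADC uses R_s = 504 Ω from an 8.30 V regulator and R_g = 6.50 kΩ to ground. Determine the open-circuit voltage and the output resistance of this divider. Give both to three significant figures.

V_th is the open-circuit tap voltage: 8.30 × 6500/(504 + 6500) = 7.70 V.
With the supply zeroed, R_s and R_g appear in parallel from the tap: R_th = R_s‖R_g = (504 × 6500)/7004 = 468 Ω.

V_th = 7.70 V, R_th = 468 Ω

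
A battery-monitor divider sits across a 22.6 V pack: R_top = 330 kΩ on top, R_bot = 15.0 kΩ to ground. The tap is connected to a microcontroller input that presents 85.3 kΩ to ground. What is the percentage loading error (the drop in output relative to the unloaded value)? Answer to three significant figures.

The divider's output (Thévenin) resistance is R_top‖R_bot = 14.35 kΩ.
Fractional drop under load = R_th/(R_th + R_L) = 14.35 / (14.35 + 85.3) = 0.1440.
So the output falls by 14.4 %.

14.4 %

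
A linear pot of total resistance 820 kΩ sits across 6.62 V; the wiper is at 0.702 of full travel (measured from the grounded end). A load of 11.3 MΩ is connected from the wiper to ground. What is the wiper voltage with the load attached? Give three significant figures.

V ≈ 4.58 V

The wiper splits the pot into (1−α)R = 244.4 kΩ above and αR = 575.6 kΩ below.
Lower section ‖ load = 547.7 kΩ.
V_wiper = 6.62 × 547.7/(244.4 + 547.7) = 4.58 V.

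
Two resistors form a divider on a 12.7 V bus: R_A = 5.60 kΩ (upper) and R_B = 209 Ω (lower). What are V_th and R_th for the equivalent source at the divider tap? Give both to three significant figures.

V_th = 0.457 V, R_th = 201 Ω

V_th is the open-circuit tap voltage: 12.7 × 209/(5600 + 209) = 0.457 V.
With the supply zeroed, R_A and R_B appear in parallel from the tap: R_th = R_A‖R_B = (5600 × 209)/5809 = 201 Ω.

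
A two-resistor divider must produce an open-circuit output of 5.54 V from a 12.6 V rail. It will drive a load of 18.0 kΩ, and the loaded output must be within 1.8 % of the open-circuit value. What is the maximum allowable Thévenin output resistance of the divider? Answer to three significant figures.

Loading drop = R_th/(R_th + R_L) ≤ 0.0180, so R_th ≤ R_L · ε/(1−ε) = 18.0 kΩ × 0.0180/0.9820 = 330 Ω.
(Any R1, R2 with R2/(R1+R2) = 0.440 and R1‖R2 ≤ 330 Ω will meet the spec.)

R_th ≤ 330 Ω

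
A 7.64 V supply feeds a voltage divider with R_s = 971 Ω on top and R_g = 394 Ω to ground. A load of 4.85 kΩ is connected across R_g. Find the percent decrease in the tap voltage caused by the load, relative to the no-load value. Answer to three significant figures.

5.46 %

The divider's output (Thévenin) resistance is R_s‖R_g = 280.3 Ω.
Fractional drop under load = R_th/(R_th + R_L) = 280.3 / (280.3 + 4850) = 0.05463.
So the output falls by 5.46 %.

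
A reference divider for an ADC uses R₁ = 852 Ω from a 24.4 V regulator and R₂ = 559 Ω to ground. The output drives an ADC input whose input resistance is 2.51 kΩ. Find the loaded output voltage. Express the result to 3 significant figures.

The load sits in parallel with R₂: R₂‖R_L = (559 × 2510) / (559 + 2510) = 457.2 Ω.
V_out = 24.4 × 457.2 / (852 + 457.2) = 24.4 × 457.2/1309 = 8.52 V.
(Unloaded it would have been 9.67 V.)

V_out ≈ 8.52 V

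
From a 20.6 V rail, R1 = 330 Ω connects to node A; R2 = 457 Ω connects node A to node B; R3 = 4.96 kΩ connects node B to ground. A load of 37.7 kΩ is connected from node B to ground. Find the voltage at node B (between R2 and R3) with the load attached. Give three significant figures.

V ≈ 17.5 V

At node B, R3 is in parallel with the load: R3‖R_L = 4383 Ω.
Below node A the resistance is R2 + (R3‖R_L) = 4840 Ω, so V_A = 20.6 × 4840/5170 = 19.29 V.
Then V_B = V_A × (R3‖R_L)/(R2 + R3‖R_L) = 19.29 × 4383/4840 = 17.5 V.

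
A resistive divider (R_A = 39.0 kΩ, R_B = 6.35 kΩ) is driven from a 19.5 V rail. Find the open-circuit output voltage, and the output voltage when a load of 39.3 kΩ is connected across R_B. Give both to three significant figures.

Unloaded: 2.73 V; loaded: 2.40 V

Open-circuit: V = 19.5 × 6.35/(39.0 + 6.35) = 2.73 V.
With the load, R_B becomes R_B‖R_L = 5.467 kΩ, so V = 19.5 × 5.467/44.47 = 2.40 V.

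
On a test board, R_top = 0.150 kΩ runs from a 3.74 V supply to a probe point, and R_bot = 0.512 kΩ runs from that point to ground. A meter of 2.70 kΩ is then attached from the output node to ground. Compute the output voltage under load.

V_out ≈ 2.77 V

The load sits in parallel with R_bot: R_bot‖R_L = (512 × 2700) / (512 + 2700) = 430.4 Ω.
V_out = 3.74 × 430.4 / (150 + 430.4) = 3.74 × 430.4/580.4 = 2.77 V.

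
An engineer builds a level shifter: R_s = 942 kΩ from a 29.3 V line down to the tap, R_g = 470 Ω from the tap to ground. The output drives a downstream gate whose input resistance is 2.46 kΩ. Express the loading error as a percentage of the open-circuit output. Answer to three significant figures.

16.0 %

The divider's output (Thévenin) resistance is R_s‖R_g = 469.8 Ω.
Fractional drop under load = R_th/(R_th + R_L) = 469.8 / (469.8 + 2460) = 0.1603.
So the output falls by 16.0 %.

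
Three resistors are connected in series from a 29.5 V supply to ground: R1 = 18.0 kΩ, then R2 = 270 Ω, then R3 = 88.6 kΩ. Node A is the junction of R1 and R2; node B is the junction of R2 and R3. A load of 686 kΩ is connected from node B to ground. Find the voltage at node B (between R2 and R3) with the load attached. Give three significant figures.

V ≈ 23.9 V

At node B, R3 is in parallel with the load: R3‖R_L = 78470 Ω.
Below node A the resistance is R2 + (R3‖R_L) = 78740 Ω, so V_A = 29.5 × 78740/96740 = 24.01 V.
Then V_B = V_A × (R3‖R_L)/(R2 + R3‖R_L) = 24.01 × 78470/78740 = 23.9 V.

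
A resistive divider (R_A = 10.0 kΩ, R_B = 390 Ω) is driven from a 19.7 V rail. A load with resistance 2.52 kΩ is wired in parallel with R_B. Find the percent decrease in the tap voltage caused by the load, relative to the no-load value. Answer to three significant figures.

13.0 %

Unloaded V = 19.7 × 390/10390 = 0.73946 V.
Loaded: R_B‖R_L = 337.7 Ω, giving V = 19.7 × 337.7/10340 = 0.64360 V.
Drop = (0.73946 − 0.64360) / 0.73946 = 13.0 %.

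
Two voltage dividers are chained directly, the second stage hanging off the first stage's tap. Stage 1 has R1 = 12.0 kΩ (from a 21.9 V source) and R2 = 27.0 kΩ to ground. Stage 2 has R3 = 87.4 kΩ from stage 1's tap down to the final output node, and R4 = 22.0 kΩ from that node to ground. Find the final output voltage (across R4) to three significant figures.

V_out ≈ 2.83 V

Stage 2 presents R3+R4 = 109.4 kΩ as a load on stage 1's tap.
Stage 1's lower leg becomes R2‖(R3+R4) = 21.66 kΩ, so V_mid = 21.9 × 21.66/33.66 = 14.09 V.
Stage 2 is itself unloaded: V_out = V_mid × R4/(R3+R4) = 14.09 × 22.0/109.4 = 2.83 V.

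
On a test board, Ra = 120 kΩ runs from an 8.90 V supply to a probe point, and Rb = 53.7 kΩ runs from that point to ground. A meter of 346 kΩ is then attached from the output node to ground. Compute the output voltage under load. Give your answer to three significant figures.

The load sits in parallel with Rb: Rb‖R_L = (53.7 × 346) / (53.7 + 346) = 46.49 kΩ.
V_out = 8.90 × 46.49 / (120 + 46.49) = 8.90 × 46.49/166.5 = 2.49 V.
(Unloaded it would have been 2.75 V.)

V_out ≈ 2.49 V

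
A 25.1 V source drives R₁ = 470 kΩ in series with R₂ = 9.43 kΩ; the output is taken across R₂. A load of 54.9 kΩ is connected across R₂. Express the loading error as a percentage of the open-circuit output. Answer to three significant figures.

Unloaded V = 25.1 × 9.43/479.4 = 0.49370 V.
Loaded: R₂‖R_L = 8.048 kΩ, giving V = 25.1 × 8.048/478.0 = 0.42255 V.
Drop = (0.49370 − 0.42255) / 0.49370 = 14.4 %.

14.4 %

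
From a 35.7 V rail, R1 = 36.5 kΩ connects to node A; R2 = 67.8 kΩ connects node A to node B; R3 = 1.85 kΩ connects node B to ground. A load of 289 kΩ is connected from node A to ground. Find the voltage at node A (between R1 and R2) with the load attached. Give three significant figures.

V ≈ 21.6 V

Below node A the series string R2+R3 = 69.65 kΩ sits in parallel with the 289 kΩ load: 56.12 kΩ.
V_A = 35.7 × 56.12/(36.5 + 56.12) = 21.6 V.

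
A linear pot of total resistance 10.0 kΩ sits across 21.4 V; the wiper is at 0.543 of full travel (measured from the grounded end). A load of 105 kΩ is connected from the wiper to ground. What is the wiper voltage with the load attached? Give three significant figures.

V ≈ 11.4 V

The wiper splits the pot into (1−α)R = 4.570 kΩ above and αR = 5.430 kΩ below.
Lower section ‖ load = 5.163 kΩ.
V_wiper = 21.4 × 5.163/(4.570 + 5.163) = 11.4 V.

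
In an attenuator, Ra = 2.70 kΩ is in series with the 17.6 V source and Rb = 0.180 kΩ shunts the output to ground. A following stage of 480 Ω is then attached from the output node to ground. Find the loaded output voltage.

The load sits in parallel with Rb: Rb‖R_L = (180 × 480) / (180 + 480) = 130.9 Ω.
V_out = 17.6 × 130.9 / (2700 + 130.9) = 17.6 × 130.9/2831 = 0.814 V.

V_out ≈ 0.814 V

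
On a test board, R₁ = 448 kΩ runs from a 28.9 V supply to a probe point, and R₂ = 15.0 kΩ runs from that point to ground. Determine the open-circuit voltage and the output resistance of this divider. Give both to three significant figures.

V_th = 0.936 V, R_th = 14.5 kΩ

V_th is the open-circuit tap voltage: 28.9 × 15.0/(448 + 15.0) = 0.936 V.
With the supply zeroed, R₁ and R₂ appear in parallel from the tap: R_th = R₁‖R₂ = (448 × 15.0)/463.0 = 14.5 kΩ.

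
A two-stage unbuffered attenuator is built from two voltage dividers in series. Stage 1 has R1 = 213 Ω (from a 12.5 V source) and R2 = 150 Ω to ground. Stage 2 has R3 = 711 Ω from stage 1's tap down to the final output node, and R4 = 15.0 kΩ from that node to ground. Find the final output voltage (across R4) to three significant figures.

V_out ≈ 4.90 V

Stage 2 presents R3+R4 = 15710 Ω as a load on stage 1's tap.
Stage 1's lower leg becomes R2‖(R3+R4) = 148.6 Ω, so V_mid = 12.5 × 148.6/361.6 = 5.137 V.
Stage 2 is itself unloaded: V_out = V_mid × R4/(R3+R4) = 5.137 × 15000/15710 = 4.90 V.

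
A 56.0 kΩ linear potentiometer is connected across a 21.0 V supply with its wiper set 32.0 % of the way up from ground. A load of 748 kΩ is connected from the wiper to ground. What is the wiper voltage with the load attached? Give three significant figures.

V ≈ 6.61 V

The wiper splits the pot into (1−α)R = 38.08 kΩ above and αR = 17.92 kΩ below.
Lower section ‖ load = 17.50 kΩ.
V_wiper = 21.0 × 17.50/(38.08 + 17.50) = 6.61 V.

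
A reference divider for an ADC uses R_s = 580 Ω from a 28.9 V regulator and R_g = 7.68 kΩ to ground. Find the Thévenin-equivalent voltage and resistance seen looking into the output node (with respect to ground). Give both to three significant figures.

V_th = 26.9 V, R_th = 539 Ω

V_th is the open-circuit tap voltage: 28.9 × 7680/(580 + 7680) = 26.9 V.
With the supply zeroed, R_s and R_g appear in parallel from the tap: R_th = R_s‖R_g = (580 × 7680)/8260 = 539 Ω.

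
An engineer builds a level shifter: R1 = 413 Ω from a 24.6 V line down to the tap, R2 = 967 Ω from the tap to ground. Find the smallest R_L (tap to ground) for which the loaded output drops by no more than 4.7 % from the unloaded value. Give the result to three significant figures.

R_L(min) ≈ 5.87 kΩ

Output resistance R_th = R1‖R2 = (413 × 967)/1380 = 289.4 Ω.
The fractional drop is R_th/(R_th + R_L); requiring this ≤ 0.0470 gives R_L ≥ R_th(1/0.0470 − 1) = 289.4 × 20.28 = 5.87 kΩ.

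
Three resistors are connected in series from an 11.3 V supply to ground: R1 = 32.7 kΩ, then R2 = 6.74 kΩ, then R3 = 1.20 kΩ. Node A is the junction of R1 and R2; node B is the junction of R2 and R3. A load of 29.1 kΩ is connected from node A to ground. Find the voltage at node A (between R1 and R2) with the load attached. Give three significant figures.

Below node A the series string R2+R3 = 7.940 kΩ sits in parallel with the 29.1 kΩ load: 6.238 kΩ.
V_A = 11.3 × 6.238/(32.7 + 6.238) = 1.81 V.

V ≈ 1.81 V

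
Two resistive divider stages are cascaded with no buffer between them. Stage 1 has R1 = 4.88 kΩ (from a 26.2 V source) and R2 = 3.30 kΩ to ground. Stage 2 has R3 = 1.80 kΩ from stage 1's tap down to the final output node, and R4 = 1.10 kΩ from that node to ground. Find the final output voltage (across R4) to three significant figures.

Stage 2 presents R3+R4 = 2.900 kΩ as a load on stage 1's tap.
Stage 1's lower leg becomes R2‖(R3+R4) = 1.544 kΩ, so V_mid = 26.2 × 1.544/6.424 = 6.296 V.
Stage 2 is itself unloaded: V_out = V_mid × R4/(R3+R4) = 6.296 × 1.10/2.900 = 2.39 V.

V_out ≈ 2.39 V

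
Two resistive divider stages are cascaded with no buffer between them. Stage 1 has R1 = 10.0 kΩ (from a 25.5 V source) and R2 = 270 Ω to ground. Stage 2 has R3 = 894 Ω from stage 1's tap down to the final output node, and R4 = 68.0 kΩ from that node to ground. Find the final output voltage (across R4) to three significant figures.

Stage 2 presents R3+R4 = 68890 Ω as a load on stage 1's tap.
Stage 1's lower leg becomes R2‖(R3+R4) = 268.9 Ω, so V_mid = 25.5 × 268.9/10270 = 0.6679 V.
Stage 2 is itself unloaded: V_out = V_mid × R4/(R3+R4) = 0.6679 × 68000/68890 = 0.659 V.

V_out ≈ 0.659 V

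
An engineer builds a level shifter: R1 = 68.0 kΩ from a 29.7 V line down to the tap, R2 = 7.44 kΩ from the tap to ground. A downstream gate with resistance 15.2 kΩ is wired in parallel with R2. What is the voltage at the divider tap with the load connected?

The load sits in parallel with R2: R2‖R_L = (7.44 × 15.2) / (7.44 + 15.2) = 4.995 kΩ.
V_out = 29.7 × 4.995 / (68.0 + 4.995) = 29.7 × 4.995/73.00 = 2.03 V.

V_out ≈ 2.03 V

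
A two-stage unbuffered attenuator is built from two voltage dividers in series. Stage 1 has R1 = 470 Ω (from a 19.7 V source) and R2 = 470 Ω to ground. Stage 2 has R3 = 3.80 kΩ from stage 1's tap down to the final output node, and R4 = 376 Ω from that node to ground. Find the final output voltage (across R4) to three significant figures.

V_out ≈ 0.840 V

Stage 2 presents R3+R4 = 4176 Ω as a load on stage 1's tap.
Stage 1's lower leg becomes R2‖(R3+R4) = 422.5 Ω, so V_mid = 19.7 × 422.5/892.5 = 9.325 V.
Stage 2 is itself unloaded: V_out = V_mid × R4/(R3+R4) = 9.325 × 376/4176 = 0.840 V.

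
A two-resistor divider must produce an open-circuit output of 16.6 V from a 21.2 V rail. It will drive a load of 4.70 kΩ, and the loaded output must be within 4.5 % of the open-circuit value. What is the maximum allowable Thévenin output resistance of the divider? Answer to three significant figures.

R_th ≤ 221 Ω

Loading drop = R_th/(R_th + R_L) ≤ 0.0450, so R_th ≤ R_L · ε/(1−ε) = 4.70 kΩ × 0.0450/0.9550 = 221 Ω.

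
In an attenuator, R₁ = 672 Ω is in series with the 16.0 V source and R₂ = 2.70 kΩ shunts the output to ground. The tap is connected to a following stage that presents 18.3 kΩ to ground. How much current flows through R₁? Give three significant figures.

I ≈ 5.29 mA

R₂‖R_L = 2353 Ω, so the source sees R₁ + R₂‖R_L = 3025 Ω.
I = 16.0 V / 3025 Ω = 5.29 mA.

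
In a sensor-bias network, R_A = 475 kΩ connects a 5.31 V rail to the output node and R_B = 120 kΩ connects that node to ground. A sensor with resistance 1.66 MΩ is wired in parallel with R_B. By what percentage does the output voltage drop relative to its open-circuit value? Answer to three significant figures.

The divider's output (Thévenin) resistance is R_A‖R_B = 95.80 kΩ.
Fractional drop under load = R_th/(R_th + R_L) = 95.80 / (95.80 + 1660) = 0.05456.
So the output falls by 5.46 %.

5.46 %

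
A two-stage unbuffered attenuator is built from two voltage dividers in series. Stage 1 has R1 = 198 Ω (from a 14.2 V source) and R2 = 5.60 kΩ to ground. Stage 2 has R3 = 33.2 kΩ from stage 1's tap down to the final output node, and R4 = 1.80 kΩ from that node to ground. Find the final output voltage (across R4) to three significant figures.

V_out ≈ 0.702 V

Stage 2 presents R3+R4 = 35000 Ω as a load on stage 1's tap.
Stage 1's lower leg becomes R2‖(R3+R4) = 4828 Ω, so V_mid = 14.2 × 4828/5026 = 13.64 V.
Stage 2 is itself unloaded: V_out = V_mid × R4/(R3+R4) = 13.64 × 1800/35000 = 0.702 V.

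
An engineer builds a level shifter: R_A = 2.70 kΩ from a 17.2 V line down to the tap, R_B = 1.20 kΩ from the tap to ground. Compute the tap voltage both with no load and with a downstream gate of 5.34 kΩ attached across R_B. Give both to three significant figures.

Unloaded: 5.29 V; loaded: 4.58 V

Open-circuit: V = 17.2 × 1.20/(2.70 + 1.20) = 5.29 V.
With the load, R_B becomes R_B‖R_L = 0.9798 kΩ, so V = 17.2 × 0.9798/3.680 = 4.58 V.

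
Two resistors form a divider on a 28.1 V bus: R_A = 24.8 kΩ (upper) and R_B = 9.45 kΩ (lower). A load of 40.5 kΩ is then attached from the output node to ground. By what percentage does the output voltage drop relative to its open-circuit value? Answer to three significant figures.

14.5 %

Unloaded V = 28.1 × 9.45/34.25 = 7.7531 V.
Loaded: R_B‖R_L = 7.662 kΩ, giving V = 28.1 × 7.662/32.46 = 6.6325 V.
Drop = (7.7531 − 6.6325) / 7.7531 = 14.5 %.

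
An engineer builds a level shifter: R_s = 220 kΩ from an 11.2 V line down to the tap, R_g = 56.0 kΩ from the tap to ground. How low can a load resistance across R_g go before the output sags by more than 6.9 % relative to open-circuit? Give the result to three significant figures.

R_L(min) ≈ 602 kΩ

Output resistance R_th = R_s‖R_g = (220 × 56.0)/276.0 = 44.64 kΩ.
The fractional drop is R_th/(R_th + R_L); requiring this ≤ 0.0690 gives R_L ≥ R_th(1/0.0690 − 1) = 44.64 × 13.49 = 602 kΩ.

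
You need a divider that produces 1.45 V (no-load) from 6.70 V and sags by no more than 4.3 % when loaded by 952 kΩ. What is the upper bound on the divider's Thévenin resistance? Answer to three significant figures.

R_th ≤ 42.8 kΩ

Loading drop = R_th/(R_th + R_L) ≤ 0.0430, so R_th ≤ R_L · ε/(1−ε) = 952 kΩ × 0.0430/0.9570 = 42.8 kΩ.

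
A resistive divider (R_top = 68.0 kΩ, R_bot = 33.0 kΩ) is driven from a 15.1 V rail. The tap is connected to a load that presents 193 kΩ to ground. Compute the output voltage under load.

V_out ≈ 4.42 V

The load sits in parallel with R_bot: R_bot‖R_L = (33.0 × 193) / (33.0 + 193) = 28.18 kΩ.
V_out = 15.1 × 28.18 / (68.0 + 28.18) = 15.1 × 28.18/96.18 = 4.42 V.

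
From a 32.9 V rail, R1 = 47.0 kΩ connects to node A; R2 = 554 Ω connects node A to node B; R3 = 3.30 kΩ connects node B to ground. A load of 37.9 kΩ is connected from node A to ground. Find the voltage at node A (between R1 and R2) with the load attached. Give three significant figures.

Below node A the series string R2+R3 = 3854 Ω sits in parallel with the 37900 Ω load: 3498 Ω.
V_A = 32.9 × 3498/(47000 + 3498) = 2.28 V.

V ≈ 2.28 V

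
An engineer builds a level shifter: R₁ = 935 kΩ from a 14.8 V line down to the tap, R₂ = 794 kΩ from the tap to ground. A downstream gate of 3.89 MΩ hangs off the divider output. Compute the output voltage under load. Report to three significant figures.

The load sits in parallel with R₂: R₂‖R_L = (794 × 3890) / (794 + 3890) = 659.4 kΩ.
V_out = 14.8 × 659.4 / (935 + 659.4) = 14.8 × 659.4/1594 = 6.12 V.

V_out ≈ 6.12 V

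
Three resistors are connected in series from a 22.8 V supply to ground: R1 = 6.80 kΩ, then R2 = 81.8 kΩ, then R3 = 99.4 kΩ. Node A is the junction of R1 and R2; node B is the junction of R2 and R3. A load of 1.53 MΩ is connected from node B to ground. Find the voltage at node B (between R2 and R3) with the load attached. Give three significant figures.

V ≈ 11.7 V

At node B, R3 is in parallel with the load: R3‖R_L = 93.34 kΩ.
Below node A the resistance is R2 + (R3‖R_L) = 175.1 kΩ, so V_A = 22.8 × 175.1/181.9 = 21.95 V.
Then V_B = V_A × (R3‖R_L)/(R2 + R3‖R_L) = 21.95 × 93.34/175.1 = 11.7 V.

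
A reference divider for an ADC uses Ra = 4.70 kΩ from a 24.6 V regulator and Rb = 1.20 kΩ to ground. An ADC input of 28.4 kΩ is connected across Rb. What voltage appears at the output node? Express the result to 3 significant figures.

V_out ≈ 4.84 V

The load sits in parallel with Rb: Rb‖R_L = (1.20 × 28.4) / (1.20 + 28.4) = 1.151 kΩ.
V_out = 24.6 × 1.151 / (4.70 + 1.151) = 24.6 × 1.151/5.851 = 4.84 V.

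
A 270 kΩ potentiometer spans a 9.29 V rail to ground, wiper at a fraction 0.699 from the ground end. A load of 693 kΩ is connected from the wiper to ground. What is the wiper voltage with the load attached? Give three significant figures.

V ≈ 6.00 V

The wiper splits the pot into (1−α)R = 81.27 kΩ above and αR = 188.7 kΩ below.
Lower section ‖ load = 148.3 kΩ.
V_wiper = 9.29 × 148.3/(81.27 + 148.3) = 6.00 V.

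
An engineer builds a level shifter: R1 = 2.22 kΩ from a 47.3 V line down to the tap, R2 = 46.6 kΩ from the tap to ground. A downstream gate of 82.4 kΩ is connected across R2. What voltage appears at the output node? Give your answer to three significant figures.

The load sits in parallel with R2: R2‖R_L = (46.6 × 82.4) / (46.6 + 82.4) = 29.77 kΩ.
V_out = 47.3 × 29.77 / (2.22 + 29.77) = 47.3 × 29.77/31.99 = 44.0 V.

V_out ≈ 44.0 V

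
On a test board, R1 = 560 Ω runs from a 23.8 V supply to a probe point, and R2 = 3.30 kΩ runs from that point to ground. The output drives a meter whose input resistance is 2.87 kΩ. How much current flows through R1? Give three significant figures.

R2‖R_L = 1535 Ω, so the source sees R1 + R2‖R_L = 2095 Ω.
I = 23.8 V / 2095 Ω = 11.4 mA.

I ≈ 11.4 mA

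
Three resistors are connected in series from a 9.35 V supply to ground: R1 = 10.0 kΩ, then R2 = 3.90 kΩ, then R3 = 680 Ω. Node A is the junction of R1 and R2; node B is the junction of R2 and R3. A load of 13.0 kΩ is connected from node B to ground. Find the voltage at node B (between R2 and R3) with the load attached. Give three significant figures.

V ≈ 0.415 V

At node B, R3 is in parallel with the load: R3‖R_L = 646.2 Ω.
Below node A the resistance is R2 + (R3‖R_L) = 4546 Ω, so V_A = 9.35 × 4546/14550 = 2.922 V.
Then V_B = V_A × (R3‖R_L)/(R2 + R3‖R_L) = 2.922 × 646.2/4546 = 0.415 V.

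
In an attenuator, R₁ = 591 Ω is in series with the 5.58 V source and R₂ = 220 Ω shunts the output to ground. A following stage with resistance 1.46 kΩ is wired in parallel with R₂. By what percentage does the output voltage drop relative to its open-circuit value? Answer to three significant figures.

Unloaded V = 5.58 × 220/811.0 = 1.5137 V.
Loaded: R₂‖R_L = 191.2 Ω, giving V = 5.58 × 191.2/782.2 = 1.3639 V.
Drop = (1.5137 − 1.3639) / 1.5137 = 9.89 %.

9.89 %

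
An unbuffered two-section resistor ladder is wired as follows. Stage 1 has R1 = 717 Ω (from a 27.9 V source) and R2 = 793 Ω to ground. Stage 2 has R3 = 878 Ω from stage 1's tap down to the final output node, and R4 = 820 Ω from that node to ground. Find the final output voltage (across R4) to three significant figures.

V_out ≈ 5.79 V

Stage 2 presents R3+R4 = 1698 Ω as a load on stage 1's tap.
Stage 1's lower leg becomes R2‖(R3+R4) = 540.6 Ω, so V_mid = 27.9 × 540.6/1258 = 11.99 V.
Stage 2 is itself unloaded: V_out = V_mid × R4/(R3+R4) = 11.99 × 820/1698 = 5.79 V.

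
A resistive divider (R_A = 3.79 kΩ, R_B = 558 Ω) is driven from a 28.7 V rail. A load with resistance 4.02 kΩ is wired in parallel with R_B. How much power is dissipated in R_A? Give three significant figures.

Total resistance from the source is R_A + (R_B‖R_L) = 4280 Ω, so I = 28.7/4280 Ω = 6.706 mA.
P = I²·R_A = (6.706 mA)² × 3.79 kΩ = 170 mW.

P ≈ 170 mW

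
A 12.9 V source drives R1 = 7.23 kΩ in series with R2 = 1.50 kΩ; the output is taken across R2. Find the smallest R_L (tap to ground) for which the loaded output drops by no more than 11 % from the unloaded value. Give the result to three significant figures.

Output resistance R_th = R1‖R2 = (7.23 × 1.50)/8.730 = 1.242 kΩ.
The fractional drop is R_th/(R_th + R_L); requiring this ≤ 0.110 gives R_L ≥ R_th(1/0.110 − 1) = 1.242 × 8.091 = 10.1 kΩ.

R_L(min) ≈ 10.1 kΩ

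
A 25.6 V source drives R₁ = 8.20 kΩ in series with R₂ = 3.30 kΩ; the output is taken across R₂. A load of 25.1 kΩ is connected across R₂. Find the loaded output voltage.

The load sits in parallel with R₂: R₂‖R_L = (3.30 × 25.1) / (3.30 + 25.1) = 2.917 kΩ.
V_out = 25.6 × 2.917 / (8.20 + 2.917) = 25.6 × 2.917/11.12 = 6.72 V.

V_out ≈ 6.72 V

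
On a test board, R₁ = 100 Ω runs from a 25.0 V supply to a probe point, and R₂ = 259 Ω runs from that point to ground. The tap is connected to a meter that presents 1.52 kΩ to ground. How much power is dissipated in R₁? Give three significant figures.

P ≈ 605 mW

Total resistance from the source is R₁ + (R₂‖R_L) = 321.3 Ω, so I = 25.0/321.3 Ω = 77.81 mA.
P = I²·R₁ = (77.81 mA)² × 100 Ω = 605 mW.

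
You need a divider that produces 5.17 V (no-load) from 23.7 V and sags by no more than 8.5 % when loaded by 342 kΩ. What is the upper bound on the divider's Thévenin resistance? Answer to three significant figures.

R_th ≤ 31.8 kΩ

Loading drop = R_th/(R_th + R_L) ≤ 0.0850, so R_th ≤ R_L · ε/(1−ε) = 342 kΩ × 0.0850/0.9150 = 31.8 kΩ.
(Any R1, R2 with R2/(R1+R2) = 0.218 and R1‖R2 ≤ 31.8 kΩ will meet the spec.)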